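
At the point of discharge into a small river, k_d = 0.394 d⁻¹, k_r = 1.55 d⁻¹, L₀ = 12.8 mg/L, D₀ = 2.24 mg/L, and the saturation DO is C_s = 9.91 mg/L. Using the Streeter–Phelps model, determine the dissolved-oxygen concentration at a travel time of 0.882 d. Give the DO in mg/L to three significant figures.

k_d L₀/(k_r−k_d) = 0.394×12.8/(1.55−0.394) = 5.043/1.156 = 4.363 mg/L.
e^(−k_d t) = e^(−0.394×0.8820) = 0.7064; e^(−k_r t) = e^(−1.55×0.8820) = 0.2548.
D = 4.363 × (0.7064 − 0.2548) + 2.24 × 0.2548 = 1.970 + 0.5709 = 2.541 mg/L.
DO = C_s − D = 9.91 − 2.541 = 7.369 mg/L.

DO ≈ 7.37 mg/L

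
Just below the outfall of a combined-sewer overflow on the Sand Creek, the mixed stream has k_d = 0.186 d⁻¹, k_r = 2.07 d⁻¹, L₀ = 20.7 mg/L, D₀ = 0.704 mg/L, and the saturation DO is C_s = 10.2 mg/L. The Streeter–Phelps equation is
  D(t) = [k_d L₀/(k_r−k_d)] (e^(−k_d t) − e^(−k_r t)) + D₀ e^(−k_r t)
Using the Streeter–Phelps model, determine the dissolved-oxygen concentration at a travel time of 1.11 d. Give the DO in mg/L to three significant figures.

k_d L₀/(k_r−k_d) = 0.186×20.7/(2.07−0.186) = 3.850/1.884 = 2.044 mg/L.
e^(−k_d t) = e^(−0.186×1.110) = 0.8135; e^(−k_r t) = e^(−2.07×1.110) = 0.1005.
D = 2.044 × (0.8135 − 0.1005) + 0.704 × 0.1005 = 1.457 + 0.07074 = 1.528 mg/L.
DO = C_s − D = 10.2 − 1.528 = 8.672 mg/L.

DO ≈ 8.67 mg/L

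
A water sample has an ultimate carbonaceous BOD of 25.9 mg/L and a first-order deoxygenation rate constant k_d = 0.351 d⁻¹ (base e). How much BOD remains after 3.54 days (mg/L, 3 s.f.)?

L ≈ 7.48 mg/L

L_t = L₀ e^(−k_d t) = 25.9 × e^(−0.351×3.54) = 25.9 × 0.2887 = 7.476 mg/L.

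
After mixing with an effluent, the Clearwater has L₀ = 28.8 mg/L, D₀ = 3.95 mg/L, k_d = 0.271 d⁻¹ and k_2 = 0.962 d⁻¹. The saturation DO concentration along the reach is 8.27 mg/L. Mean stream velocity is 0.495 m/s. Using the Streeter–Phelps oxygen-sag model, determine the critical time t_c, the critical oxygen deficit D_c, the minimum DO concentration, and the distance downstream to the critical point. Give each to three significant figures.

t_c ≈ 1.21 d; D_c ≈ 5.84 mg/L; min DO ≈ 2.43 mg/L; x_c ≈ 51.8 km

t_c = [1/(k_2−k_d)] ln[(k_2/k_d)(1 − D₀(k_2−k_d)/(k_d L₀))]
= [1/(0.962−0.271)] ln[(0.962/0.271)(1 − 3.95×0.6910/(0.271×28.8))]
= (1/0.6910) ln[3.550 × 0.6503] = 1.447 × ln(2.308) = 1.447 × 0.8366 = 1.211 d.
L(t_c) = L₀ e^(−k_d t_c) = 28.8 × 0.7203 = 20.74 mg/L, and at the critical point k_2 D_c = k_d L, so D_c = (0.271/0.962) × 20.74 = 5.844 mg/L.
Minimum DO = C_s − D_c = 8.27 − 5.844 = 2.426 mg/L.
x_c = v t_c = 0.495 m/s × 1.211 d × 86400 s/d = 51780 m ≈ 51.8 km.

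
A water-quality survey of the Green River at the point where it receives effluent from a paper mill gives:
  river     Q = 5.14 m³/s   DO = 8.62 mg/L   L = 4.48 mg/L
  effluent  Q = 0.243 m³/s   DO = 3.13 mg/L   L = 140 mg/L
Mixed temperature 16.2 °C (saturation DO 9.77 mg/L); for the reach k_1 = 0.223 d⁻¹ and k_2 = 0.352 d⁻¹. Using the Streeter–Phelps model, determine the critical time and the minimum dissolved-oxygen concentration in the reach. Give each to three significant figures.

t_c ≈ 2.92 d; minimum DO ≈ 6.27 mg/L

Mixed DO = (5.14×8.62 + 0.243×3.13)/(5.14+0.243) = 45.07/5.383 = 8.372 mg/L.
Mixed L₀ = (5.14×4.48 + 0.243×140)/(5.383) = 57.05/5.383 = 10.60 mg/L.
Initial deficit D₀ = C_s − DO₀ = 9.77 − 8.372 = 1.398 mg/L.
t_c = (1/0.1290) ln[(0.352/0.223)(1 − 1.398×0.1290/(0.223×10.60))] = 7.752 × ln(1.458) = 2.923 d.
D_c = (0.223/0.352) × 10.60 × e^(−0.223×2.923) = 0.6335 × 10.60 × 0.5211 = 3.498 mg/L.
Minimum DO = 9.77 − 3.498 = 6.272 mg/L.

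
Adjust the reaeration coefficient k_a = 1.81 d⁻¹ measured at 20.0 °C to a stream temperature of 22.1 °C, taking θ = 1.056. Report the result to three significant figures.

k_a ≈ 2.03 d⁻¹

k_a(T₂) = k_a(T₁) · θ^(T₂−T₁) = 1.81 × 1.056^(22.1−20.0)
= 1.81 × 1.056^2.10 = 1.81 × 1.121 = 2.029 d⁻¹.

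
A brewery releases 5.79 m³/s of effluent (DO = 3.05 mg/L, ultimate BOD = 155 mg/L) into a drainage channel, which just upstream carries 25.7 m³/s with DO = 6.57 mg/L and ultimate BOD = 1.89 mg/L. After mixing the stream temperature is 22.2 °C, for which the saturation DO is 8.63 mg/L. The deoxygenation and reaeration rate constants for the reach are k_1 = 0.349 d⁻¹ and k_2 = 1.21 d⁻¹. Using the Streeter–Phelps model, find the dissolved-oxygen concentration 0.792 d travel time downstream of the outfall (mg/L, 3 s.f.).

Mixed DO = (25.7×6.57 + 5.79×3.05)/(25.7+5.79) = 186.5/31.49 = 5.923 mg/L.
Mixed L₀ = (25.7×1.89 + 5.79×155)/(31.49) = 946.0/31.49 = 30.04 mg/L.
Initial deficit D₀ = C_s − DO₀ = 8.63 − 5.923 = 2.707 mg/L.
D(0.792) = [0.349×30.04/(1.21−0.349)](e^(−0.349×0.792) − e^(−1.21×0.792)) + 2.707 e^(−1.21×0.792)
= 12.18 × (0.7585 − 0.3835) + 2.707 × 0.3835 = 5.604 mg/L.
DO = 8.63 − 5.604 = 3.026 mg/L.

DO ≈ 3.03 mg/L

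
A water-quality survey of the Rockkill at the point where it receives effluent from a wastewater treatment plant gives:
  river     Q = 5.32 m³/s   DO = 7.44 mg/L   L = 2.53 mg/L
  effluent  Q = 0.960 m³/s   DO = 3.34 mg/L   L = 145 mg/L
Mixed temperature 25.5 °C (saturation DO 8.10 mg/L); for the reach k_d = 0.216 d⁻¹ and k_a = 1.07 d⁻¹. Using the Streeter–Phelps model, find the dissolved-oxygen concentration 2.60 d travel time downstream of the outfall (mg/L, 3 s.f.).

DO ≈ 4.89 mg/L

Mixed DO = (5.32×7.44 + 0.960×3.34)/(5.32+0.960) = 42.79/6.280 = 6.813 mg/L.
Mixed L₀ = (5.32×2.53 + 0.960×145)/(6.280) = 152.7/6.280 = 24.31 mg/L.
Initial deficit D₀ = C_s − DO₀ = 8.10 − 6.813 = 1.287 mg/L.
D(2.60) = [0.216×24.31/(1.07−0.216)](e^(−0.216×2.60) − e^(−1.07×2.60)) + 1.287 e^(−1.07×2.60)
= 6.148 × (0.5703 − 0.06191) + 1.287 × 0.06191 = 3.205 mg/L.
DO = 8.10 − 3.205 = 4.895 mg/L.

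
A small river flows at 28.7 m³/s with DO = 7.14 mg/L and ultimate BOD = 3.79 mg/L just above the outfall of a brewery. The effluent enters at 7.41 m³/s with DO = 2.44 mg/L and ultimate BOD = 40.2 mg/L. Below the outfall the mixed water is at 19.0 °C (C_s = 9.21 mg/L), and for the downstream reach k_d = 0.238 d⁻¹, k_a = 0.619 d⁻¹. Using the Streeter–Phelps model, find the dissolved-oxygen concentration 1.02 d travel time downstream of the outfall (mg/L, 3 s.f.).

DO ≈ 5.82 mg/L

Mixed DO = (28.7×7.14 + 7.41×2.44)/(28.7+7.41) = 223.0/36.11 = 6.176 mg/L.
Mixed L₀ = (28.7×3.79 + 7.41×40.2)/(36.11) = 406.7/36.11 = 11.26 mg/L.
Initial deficit D₀ = C_s − DO₀ = 9.21 − 6.176 = 3.034 mg/L.
D(1.02) = [0.238×11.26/(0.619−0.238)](e^(−0.238×1.02) − e^(−0.619×1.02)) + 3.034 e^(−0.619×1.02)
= 7.035 × (0.7845 − 0.5319) + 3.034 × 0.5319 = 3.391 mg/L.
DO = 9.21 − 3.391 = 5.819 mg/L.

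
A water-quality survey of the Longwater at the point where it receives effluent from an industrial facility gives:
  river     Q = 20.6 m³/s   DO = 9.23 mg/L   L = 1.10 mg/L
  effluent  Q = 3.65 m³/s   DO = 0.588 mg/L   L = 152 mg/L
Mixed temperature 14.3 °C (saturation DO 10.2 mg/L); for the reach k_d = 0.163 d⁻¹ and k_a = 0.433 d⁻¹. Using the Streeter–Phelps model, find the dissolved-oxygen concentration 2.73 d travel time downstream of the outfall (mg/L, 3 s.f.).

Mixed DO = (20.6×9.23 + 3.65×0.588)/(20.6+3.65) = 192.3/24.25 = 7.929 mg/L.
Mixed L₀ = (20.6×1.10 + 3.65×152)/(24.25) = 577.5/24.25 = 23.81 mg/L.
Initial deficit D₀ = C_s − DO₀ = 10.2 − 7.929 = 2.271 mg/L.
D(2.73) = [0.163×23.81/(0.433−0.163)](e^(−0.163×2.73) − e^(−0.433×2.73)) + 2.271 e^(−0.433×2.73)
= 14.38 × (0.6408 − 0.3066) + 2.271 × 0.3066 = 5.501 mg/L.
DO = 10.2 − 5.501 = 4.699 mg/L.

DO ≈ 4.70 mg/L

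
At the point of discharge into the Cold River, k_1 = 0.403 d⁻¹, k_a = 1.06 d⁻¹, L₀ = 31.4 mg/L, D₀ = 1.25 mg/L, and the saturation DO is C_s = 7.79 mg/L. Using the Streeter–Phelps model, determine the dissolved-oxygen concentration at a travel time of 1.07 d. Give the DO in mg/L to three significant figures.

DO ≈ 1.07 mg/L

k_1 L₀/(k_a−k_1) = 0.403×31.4/(1.06−0.403) = 12.65/0.6570 = 19.26 mg/L.
e^(−k_1 t) = e^(−0.403×1.070) = 0.6497; e^(−k_a t) = e^(−1.06×1.070) = 0.3217.
D = 19.26 × (0.6497 − 0.3217) + 1.25 × 0.3217 = 6.318 + 0.4021 = 6.720 mg/L.
DO = C_s − D = 7.79 − 6.720 = 1.070 mg/L.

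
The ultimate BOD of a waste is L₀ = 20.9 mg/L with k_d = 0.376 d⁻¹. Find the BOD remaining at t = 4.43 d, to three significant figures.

L_t = L₀ e^(−k_d t) = 20.9 × e^(−0.376×4.43) = 20.9 × 0.1891 = 3.951 mg/L.

L ≈ 3.95 mg/L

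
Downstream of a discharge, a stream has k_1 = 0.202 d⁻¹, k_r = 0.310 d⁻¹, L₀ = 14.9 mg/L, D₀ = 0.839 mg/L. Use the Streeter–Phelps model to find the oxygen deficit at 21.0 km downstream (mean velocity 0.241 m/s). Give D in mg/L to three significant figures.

D ≈ 2.96 mg/L

Travel time t = x/v = 21.0 km / (0.241 m/s) = 21000 m / 0.241 m/s = 87140 s = 1.009 d.
k_1 L₀/(k_r−k_1) = 0.202×14.9/(0.310−0.202) = 3.010/0.1080 = 27.87 mg/L.
e^(−k_1 t) = e^(−0.202×1.009) = 0.8157; e^(−k_r t) = e^(−0.310×1.009) = 0.7315.
D = 27.87 × (0.8157 − 0.7315) + 0.839 × 0.7315 = 2.346 + 0.6137 = 2.960 mg/L.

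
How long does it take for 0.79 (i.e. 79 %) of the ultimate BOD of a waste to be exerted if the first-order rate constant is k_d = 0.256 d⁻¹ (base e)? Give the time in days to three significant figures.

y/L₀ = 1 − e^(−k_d t) = 0.79 ⇒ e^(−k_d t) = 0.210
t = −ln(0.210) / 0.256 = 1.561 / 0.256 = 6.096 d.

t ≈ 6.10 d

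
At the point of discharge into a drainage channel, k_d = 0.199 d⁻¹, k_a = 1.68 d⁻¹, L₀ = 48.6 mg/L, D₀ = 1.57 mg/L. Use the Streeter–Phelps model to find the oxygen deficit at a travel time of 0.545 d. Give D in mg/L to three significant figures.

k_d L₀/(k_a−k_d) = 0.199×48.6/(1.68−0.199) = 9.671/1.481 = 6.530 mg/L.
e^(−k_d t) = e^(−0.199×0.5450) = 0.8972; e^(−k_a t) = e^(−1.68×0.5450) = 0.4003.
D = 6.530 × (0.8972 − 0.4003) + 1.57 × 0.4003 = 3.245 + 0.6284 = 3.874 mg/L.

D ≈ 3.87 mg/L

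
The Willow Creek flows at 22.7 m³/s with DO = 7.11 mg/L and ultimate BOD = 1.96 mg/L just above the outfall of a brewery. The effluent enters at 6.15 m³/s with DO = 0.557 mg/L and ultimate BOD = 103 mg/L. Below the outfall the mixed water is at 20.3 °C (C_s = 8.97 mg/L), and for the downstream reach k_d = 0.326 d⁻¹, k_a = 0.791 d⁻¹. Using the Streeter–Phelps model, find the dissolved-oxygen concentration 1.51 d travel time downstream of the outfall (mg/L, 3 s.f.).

DO ≈ 2.90 mg/L

Mixed DO = (22.7×7.11 + 6.15×0.557)/(22.7+6.15) = 164.8/28.85 = 5.713 mg/L.
Mixed L₀ = (22.7×1.96 + 6.15×103)/(28.85) = 677.9/28.85 = 23.50 mg/L.
Initial deficit D₀ = C_s − DO₀ = 8.97 − 5.713 = 3.257 mg/L.
D(1.51) = [0.326×23.50/(0.791−0.326)](e^(−0.326×1.51) − e^(−0.791×1.51)) + 3.257 e^(−0.791×1.51)
= 16.47 × (0.6112 − 0.3029) + 3.257 × 0.3029 = 6.067 mg/L.
DO = 8.97 − 6.067 = 2.903 mg/L.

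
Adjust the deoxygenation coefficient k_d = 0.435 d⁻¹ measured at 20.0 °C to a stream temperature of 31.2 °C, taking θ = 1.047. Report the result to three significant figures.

k_d ≈ 0.728 d⁻¹

k_d(T₂) = k_d(T₁) · θ^(T₂−T₁) = 0.435 × 1.047^(31.2−20.0)
= 0.435 × 1.047^11.2 = 0.435 × 1.673 = 0.7276 d⁻¹.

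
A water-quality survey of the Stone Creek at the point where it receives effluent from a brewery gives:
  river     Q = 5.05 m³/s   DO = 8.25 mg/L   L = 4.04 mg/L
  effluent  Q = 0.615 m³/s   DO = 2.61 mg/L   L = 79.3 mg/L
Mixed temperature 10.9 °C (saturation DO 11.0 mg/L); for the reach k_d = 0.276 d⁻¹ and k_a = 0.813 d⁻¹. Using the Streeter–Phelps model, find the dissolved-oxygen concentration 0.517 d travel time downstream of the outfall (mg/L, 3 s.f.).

DO ≈ 7.47 mg/L

Mixed DO = (5.05×8.25 + 0.615×2.61)/(5.05+0.615) = 43.27/5.665 = 7.638 mg/L.
Mixed L₀ = (5.05×4.04 + 0.615×79.3)/(5.665) = 69.17/5.665 = 12.21 mg/L.
Initial deficit D₀ = C_s − DO₀ = 11.0 − 7.638 = 3.362 mg/L.
D(0.517) = [0.276×12.21/(0.813−0.276)](e^(−0.276×0.517) − e^(−0.813×0.517)) + 3.362 e^(−0.813×0.517)
= 6.276 × (0.8670 − 0.6568) + 3.362 × 0.6568 = 3.528 mg/L.
DO = 11.0 − 3.528 = 7.472 mg/L.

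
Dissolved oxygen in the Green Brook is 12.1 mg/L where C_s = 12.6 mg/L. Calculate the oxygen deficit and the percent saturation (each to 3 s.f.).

D ≈ 0.500 mg/L; 96.0 % saturation

D = C_s − C = 12.6 − 12.1 = 0.500 mg/L.
% saturation = 12.1/12.6 × 100 = 96.0 %.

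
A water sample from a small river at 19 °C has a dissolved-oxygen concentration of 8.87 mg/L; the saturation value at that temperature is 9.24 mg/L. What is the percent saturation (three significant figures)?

96.0 % saturation

% saturation = C/C_s × 100 = 8.87/9.24 × 100 = 96.0 %.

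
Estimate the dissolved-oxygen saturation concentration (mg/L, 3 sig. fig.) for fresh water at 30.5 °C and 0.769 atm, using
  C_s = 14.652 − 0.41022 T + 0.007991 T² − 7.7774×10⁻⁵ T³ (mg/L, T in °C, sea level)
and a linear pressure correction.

C_s ≈ 5.67 mg/L

At sea level: C_s = 14.652 − 0.41022×30.5 + 0.007991×30.5² − 7.7774×10⁻⁵×30.5³ = 7.367 mg/L.
Pressure correction: C_s' = 7.367 × 0.769 = 5.665 mg/L.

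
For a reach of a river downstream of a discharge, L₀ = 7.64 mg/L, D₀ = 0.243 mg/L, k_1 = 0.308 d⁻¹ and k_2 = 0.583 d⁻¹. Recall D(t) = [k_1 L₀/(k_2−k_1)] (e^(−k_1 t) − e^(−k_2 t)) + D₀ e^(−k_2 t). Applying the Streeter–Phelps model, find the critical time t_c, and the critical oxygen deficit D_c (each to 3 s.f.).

At the critical point dD/dt = 0, so k_1 L₀ e^(−k_1 t) = k_2 D. Substituting D(t) from the Streeter–Phelps equation and solving for t gives
t_c = ln[(k_2/k_1)(1 − D₀(k_2−k_1)/(k_1 L₀))] / (k_2−k_1).
Here k_2−k_1 = 0.2750 d⁻¹ and 1 − D₀(k_2−k_1)/(k_1 L₀) = 1 − 0.243×0.2750/(0.308×7.64) = 0.9716, so
t_c = ln(1.893 × 0.9716) / 0.2750 = 0.6093 / 0.2750 = 2.216 d.
L(t_c) = L₀ e^(−k_1 t_c) = 7.64 × 0.5054 = 3.861 mg/L, and at the critical point k_2 D_c = k_1 L, so D_c = (0.308/0.583) × 3.861 = 2.040 mg/L.

t_c ≈ 2.22 d; D_c ≈ 2.04 mg/L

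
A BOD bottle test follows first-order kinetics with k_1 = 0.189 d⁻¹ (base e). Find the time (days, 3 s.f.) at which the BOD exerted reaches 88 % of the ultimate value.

y/L₀ = 1 − e^(−k_1 t) = 0.88 ⇒ e^(−k_1 t) = 0.120
t = −ln(0.120) / 0.189 = 2.120 / 0.189 = 11.22 d.

t ≈ 11.2 d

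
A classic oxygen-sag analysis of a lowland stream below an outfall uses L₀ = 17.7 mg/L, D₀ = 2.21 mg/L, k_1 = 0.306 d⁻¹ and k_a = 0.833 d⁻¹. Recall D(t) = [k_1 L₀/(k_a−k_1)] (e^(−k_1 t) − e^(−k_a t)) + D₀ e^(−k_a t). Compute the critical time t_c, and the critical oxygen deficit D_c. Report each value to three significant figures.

t_c = [1/(k_a−k_1)] ln[(k_a/k_1)(1 − D₀(k_a−k_1)/(k_1 L₀))]
= [1/(0.833−0.306)] ln[(0.833/0.306)(1 − 2.21×0.5270/(0.306×17.7))]
= (1/0.5270) ln[2.722 × 0.7850] = 1.898 × ln(2.137) = 1.898 × 0.7593 = 1.441 d.
D_c = (k_1/k_a) L₀ e^(−k_1 t_c) = (0.306/0.833) × 17.7 × e^(−0.306×1.441) = 0.3673 × 17.7 × 0.6435 = 4.184 mg/L.

t_c ≈ 1.44 d; D_c ≈ 4.18 mg/L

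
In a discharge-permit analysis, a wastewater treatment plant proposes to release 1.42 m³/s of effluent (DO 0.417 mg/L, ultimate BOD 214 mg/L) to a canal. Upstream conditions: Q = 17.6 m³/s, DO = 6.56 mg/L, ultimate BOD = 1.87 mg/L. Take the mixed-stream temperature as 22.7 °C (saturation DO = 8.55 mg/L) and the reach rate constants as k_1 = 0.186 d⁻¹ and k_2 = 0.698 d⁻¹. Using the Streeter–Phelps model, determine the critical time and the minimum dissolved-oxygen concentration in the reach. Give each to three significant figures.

Mixed DO = (17.6×6.56 + 1.42×0.417)/(17.6+1.42) = 116.0/19.02 = 6.101 mg/L.
Mixed L₀ = (17.6×1.87 + 1.42×214)/(19.02) = 336.8/19.02 = 17.71 mg/L.
Initial deficit D₀ = C_s − DO₀ = 8.55 − 6.101 = 2.449 mg/L.
t_c = (1/0.5120) ln[(0.698/0.186)(1 − 2.449×0.5120/(0.186×17.71))] = 1.953 × ln(2.324) = 1.647 d.
D_c = (0.186/0.698) × 17.71 × e^(−0.186×1.647) = 0.2665 × 17.71 × 0.7361 = 3.473 mg/L.
Minimum DO = 8.55 − 3.473 = 5.077 mg/L.

t_c ≈ 1.65 d; minimum DO ≈ 5.08 mg/L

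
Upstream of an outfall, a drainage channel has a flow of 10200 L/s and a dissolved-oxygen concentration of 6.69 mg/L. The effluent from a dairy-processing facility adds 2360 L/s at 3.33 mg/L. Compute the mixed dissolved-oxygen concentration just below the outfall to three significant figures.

6.06 mg/L

Flow-weighted mixing: C = (Q_r C_r + Q_w C_w)/(Q_r + Q_w)
= (10200×6.69 + 2360×3.33)/(10200 + 2360) = 76100/12560 = 6.059 mg/L.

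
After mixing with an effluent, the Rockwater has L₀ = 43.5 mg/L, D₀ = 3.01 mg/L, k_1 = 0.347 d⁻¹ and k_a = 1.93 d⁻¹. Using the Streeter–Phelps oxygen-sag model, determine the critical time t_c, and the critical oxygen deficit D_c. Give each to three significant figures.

At the critical point dD/dt = 0, so k_1 L₀ e^(−k_1 t) = k_a D. Substituting D(t) from the Streeter–Phelps equation and solving for t gives
t_c = ln[(k_a/k_1)(1 − D₀(k_a−k_1)/(k_1 L₀))] / (k_a−k_1).
Here k_a−k_1 = 1.583 d⁻¹ and 1 − D₀(k_a−k_1)/(k_1 L₀) = 1 − 3.01×1.583/(0.347×43.5) = 0.6843, so
t_c = ln(5.562 × 0.6843) / 1.583 = 1.337 / 1.583 = 0.8444 d.
D_c = (k_1/k_a) L₀ e^(−k_1 t_c) = (0.347/1.93) × 43.5 × e^(−0.347×0.8444) = 0.1798 × 43.5 × 0.7460 = 5.835 mg/L.

t_c ≈ 0.844 d; D_c ≈ 5.83 mg/L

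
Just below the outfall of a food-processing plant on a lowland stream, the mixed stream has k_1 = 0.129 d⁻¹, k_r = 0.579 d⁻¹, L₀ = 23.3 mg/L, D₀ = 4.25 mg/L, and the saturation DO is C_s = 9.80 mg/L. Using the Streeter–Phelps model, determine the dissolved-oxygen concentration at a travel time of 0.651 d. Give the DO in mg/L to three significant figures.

k_1 L₀/(k_r−k_1) = 0.129×23.3/(0.579−0.129) = 3.006/0.4500 = 6.679 mg/L.
e^(−k_1 t) = e^(−0.129×0.6510) = 0.9195; e^(−k_r t) = e^(−0.579×0.6510) = 0.6860.
D = 6.679 × (0.9195 − 0.6860) + 4.25 × 0.6860 = 1.560 + 2.915 = 4.475 mg/L.
DO = C_s − D = 9.80 − 4.475 = 5.325 mg/L.

DO ≈ 5.33 mg/L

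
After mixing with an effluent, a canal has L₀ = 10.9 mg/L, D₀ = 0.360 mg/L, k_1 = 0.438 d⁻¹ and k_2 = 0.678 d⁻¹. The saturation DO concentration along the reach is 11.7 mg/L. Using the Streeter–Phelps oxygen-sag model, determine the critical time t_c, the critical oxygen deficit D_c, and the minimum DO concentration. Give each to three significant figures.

t_c = [1/(k_2−k_1)] ln[(k_2/k_1)(1 − D₀(k_2−k_1)/(k_1 L₀))]
= [1/(0.678−0.438)] ln[(0.678/0.438)(1 − 0.360×0.2400/(0.438×10.9))]
= (1/0.2400) ln[1.548 × 0.9819] = 4.167 × ln(1.520) = 4.167 × 0.4187 = 1.744 d.
D_c = (k_1/k_2) L₀ e^(−k_1 t_c) = (0.438/0.678) × 10.9 × e^(−0.438×1.744) = 0.6460 × 10.9 × 0.4658 = 3.280 mg/L.
Minimum DO = C_s − D_c = 11.7 − 3.280 = 8.420 mg/L.

t_c ≈ 1.74 d; D_c ≈ 3.28 mg/L; min DO ≈ 8.42 mg/L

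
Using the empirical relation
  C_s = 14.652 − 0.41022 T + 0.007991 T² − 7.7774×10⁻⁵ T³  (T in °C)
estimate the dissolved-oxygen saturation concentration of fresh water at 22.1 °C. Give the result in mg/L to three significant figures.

C_s ≈ 8.65 mg/L

C_s = 14.652 − 0.41022×22.1 + 0.007991×22.1² − 7.7774×10⁻⁵×22.1³ = 8.650 mg/L.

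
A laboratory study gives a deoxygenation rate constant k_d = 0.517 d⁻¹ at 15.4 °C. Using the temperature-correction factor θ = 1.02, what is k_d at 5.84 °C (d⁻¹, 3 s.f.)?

k_d(T₂) = k_d(T₁) · θ^(T₂−T₁) = 0.517 × 1.02^(5.84−15.4)
= 0.517 × 1.02^-9.56 = 0.517 × 0.8275 = 0.4278 d⁻¹.

k_d ≈ 0.428 d⁻¹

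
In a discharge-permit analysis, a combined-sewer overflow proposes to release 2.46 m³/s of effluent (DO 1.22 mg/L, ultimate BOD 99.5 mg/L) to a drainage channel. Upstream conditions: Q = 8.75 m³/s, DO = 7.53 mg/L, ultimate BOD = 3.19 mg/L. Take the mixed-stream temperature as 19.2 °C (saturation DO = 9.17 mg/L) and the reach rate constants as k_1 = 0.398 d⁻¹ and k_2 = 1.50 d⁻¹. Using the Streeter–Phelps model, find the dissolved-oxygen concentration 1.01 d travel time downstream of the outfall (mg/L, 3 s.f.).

DO ≈ 4.56 mg/L

Mixed DO = (8.75×7.53 + 2.46×1.22)/(8.75+2.46) = 68.89/11.21 = 6.145 mg/L.
Mixed L₀ = (8.75×3.19 + 2.46×99.5)/(11.21) = 272.7/11.21 = 24.32 mg/L.
Initial deficit D₀ = C_s − DO₀ = 9.17 − 6.145 = 3.025 mg/L.
D(1.01) = [0.398×24.32/(1.50−0.398)](e^(−0.398×1.01) − e^(−1.50×1.01)) + 3.025 e^(−1.50×1.01)
= 8.785 × (0.6690 − 0.2198) + 3.025 × 0.2198 = 4.611 mg/L.
DO = 9.17 − 4.611 = 4.559 mg/L.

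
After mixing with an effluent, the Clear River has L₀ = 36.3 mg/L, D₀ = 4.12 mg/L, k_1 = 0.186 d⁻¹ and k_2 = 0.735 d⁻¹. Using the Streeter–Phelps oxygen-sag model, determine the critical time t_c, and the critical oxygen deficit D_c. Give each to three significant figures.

t_c ≈ 1.76 d; D_c ≈ 6.62 mg/L

With k_2/k_1 = 3.952 and 1 − D₀(k_2−k_1)/(k_1 L₀) = 0.6650,
t_c = ln(3.952 × 0.6650) / (0.735 − 0.186) = ln(2.628) / 0.5490 = 0.9661/0.5490 = 1.760 d.
L(t_c) = L₀ e^(−k_1 t_c) = 36.3 × 0.7208 = 26.17 mg/L, and at the critical point k_2 D_c = k_1 L, so D_c = (0.186/0.735) × 26.17 = 6.622 mg/L.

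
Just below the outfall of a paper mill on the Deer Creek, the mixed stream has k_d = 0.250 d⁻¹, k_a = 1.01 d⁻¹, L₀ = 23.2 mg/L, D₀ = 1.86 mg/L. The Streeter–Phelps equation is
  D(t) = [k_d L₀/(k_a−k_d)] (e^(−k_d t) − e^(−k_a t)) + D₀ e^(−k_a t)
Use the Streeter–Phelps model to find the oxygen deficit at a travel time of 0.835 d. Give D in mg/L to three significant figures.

D ≈ 3.71 mg/L

k_d L₀/(k_a−k_d) = 0.250×23.2/(1.01−0.250) = 5.800/0.7600 = 7.632 mg/L.
e^(−k_d t) = e^(−0.250×0.8350) = 0.8116; e^(−k_a t) = e^(−1.01×0.8350) = 0.4303.
D = 7.632 × (0.8116 − 0.4303) + 1.86 × 0.4303 = 2.910 + 0.8003 = 3.710 mg/L.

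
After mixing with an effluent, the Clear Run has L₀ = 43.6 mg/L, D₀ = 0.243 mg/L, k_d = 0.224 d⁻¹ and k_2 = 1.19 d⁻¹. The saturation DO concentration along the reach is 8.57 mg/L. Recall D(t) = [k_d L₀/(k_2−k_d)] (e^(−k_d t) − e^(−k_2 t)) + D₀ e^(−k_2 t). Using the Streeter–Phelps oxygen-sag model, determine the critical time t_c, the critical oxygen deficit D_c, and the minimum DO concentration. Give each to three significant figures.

t_c ≈ 1.70 d; D_c ≈ 5.60 mg/L; min DO ≈ 2.97 mg/L

With k_2/k_d = 5.312 and 1 − D₀(k_2−k_d)/(k_d L₀) = 0.9760,
t_c = ln(5.312 × 0.9760) / (1.19 − 0.224) = ln(5.185) / 0.9660 = 1.646/0.9660 = 1.704 d.
L(t_c) = L₀ e^(−k_d t_c) = 43.6 × 0.6828 = 29.77 mg/L, and at the critical point k_2 D_c = k_d L, so D_c = (0.224/1.19) × 29.77 = 5.603 mg/L.
Minimum DO = C_s − D_c = 8.57 − 5.603 = 2.967 mg/L.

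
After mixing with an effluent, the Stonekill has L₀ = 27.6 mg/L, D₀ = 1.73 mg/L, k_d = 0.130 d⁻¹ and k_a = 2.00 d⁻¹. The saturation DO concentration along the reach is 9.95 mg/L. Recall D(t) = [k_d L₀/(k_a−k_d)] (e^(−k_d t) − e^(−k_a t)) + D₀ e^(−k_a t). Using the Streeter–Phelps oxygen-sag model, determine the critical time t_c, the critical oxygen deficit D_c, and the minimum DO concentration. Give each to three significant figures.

t_c ≈ 0.221 d; D_c ≈ 1.74 mg/L; min DO ≈ 8.21 mg/L

t_c = [1/(k_a−k_d)] ln[(k_a/k_d)(1 − D₀(k_a−k_d)/(k_d L₀))]
= [1/(2.00−0.130)] ln[(2.00/0.130)(1 − 1.73×1.870/(0.130×27.6))]
= (1/1.870) ln[15.38 × 0.09836] = 0.5348 × ln(1.513) = 0.5348 × 0.4142 = 0.2215 d.
D_c = (k_d/k_a) L₀ e^(−k_d t_c) = (0.130/2.00) × 27.6 × e^(−0.130×0.2215) = 0.06500 × 27.6 × 0.9716 = 1.743 mg/L.
Minimum DO = C_s − D_c = 9.95 − 1.743 = 8.207 mg/L.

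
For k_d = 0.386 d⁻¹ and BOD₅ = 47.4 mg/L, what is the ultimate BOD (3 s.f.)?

BOD₅ = L₀(1 − e^(−5k_d)) ⇒ L₀ = BOD₅ / (1 − e^(−5×0.386))
= 47.4 / (1 − 0.1451) = 47.4 / 0.8549 = 55.45 mg/L.

L₀ ≈ 55.4 mg/L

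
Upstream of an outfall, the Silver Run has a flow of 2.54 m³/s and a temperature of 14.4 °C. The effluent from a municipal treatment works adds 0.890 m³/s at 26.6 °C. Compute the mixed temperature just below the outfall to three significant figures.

Flow-weighted mixing: C = (Q_r C_r + Q_w C_w)/(Q_r + Q_w)
= (2.54×14.4 + 0.890×26.6)/(2.54 + 0.890) = 60.25/3.430 = 17.57 °C.

17.6 °C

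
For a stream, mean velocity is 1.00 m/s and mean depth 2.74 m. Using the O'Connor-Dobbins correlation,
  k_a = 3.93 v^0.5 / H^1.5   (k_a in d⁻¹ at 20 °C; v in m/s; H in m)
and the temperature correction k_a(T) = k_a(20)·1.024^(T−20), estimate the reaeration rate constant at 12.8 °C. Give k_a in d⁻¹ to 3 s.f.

k_a ≈ 0.730 d⁻¹

k_a(20) = 3.93 × 1.00^0.5 / 2.74^1.5 = 3.93 × 1.000 / 4.536 = 0.8665 d⁻¹.
k_a(12.8) = 0.8665 × 1.024^(12.8−20) = 0.8665 × 0.8430 = 0.7305 d⁻¹.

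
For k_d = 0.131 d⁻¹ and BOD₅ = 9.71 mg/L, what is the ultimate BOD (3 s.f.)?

BOD₅ = L₀(1 − e^(−5k_d)) ⇒ L₀ = BOD₅ / (1 − e^(−5×0.131))
= 9.71 / (1 − 0.5194) = 9.71 / 0.4806 = 20.21 mg/L.

L₀ ≈ 20.2 mg/L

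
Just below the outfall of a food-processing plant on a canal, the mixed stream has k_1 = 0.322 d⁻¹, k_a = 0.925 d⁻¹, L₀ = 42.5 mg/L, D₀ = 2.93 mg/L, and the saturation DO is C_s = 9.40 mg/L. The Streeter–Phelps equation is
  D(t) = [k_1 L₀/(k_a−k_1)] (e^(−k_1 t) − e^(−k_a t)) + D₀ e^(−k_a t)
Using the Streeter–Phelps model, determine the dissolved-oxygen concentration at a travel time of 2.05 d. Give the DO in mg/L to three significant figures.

DO ≈ 0.639 mg/L

k_1 L₀/(k_a−k_1) = 0.322×42.5/(0.925−0.322) = 13.69/0.6030 = 22.69 mg/L.
e^(−k_1 t) = e^(−0.322×2.050) = 0.5168; e^(−k_a t) = e^(−0.925×2.050) = 0.1501.
D = 22.69 × (0.5168 − 0.1501) + 2.93 × 0.1501 = 8.322 + 0.4399 = 8.761 mg/L.
DO = C_s − D = 9.40 − 8.761 = 0.6386 mg/L.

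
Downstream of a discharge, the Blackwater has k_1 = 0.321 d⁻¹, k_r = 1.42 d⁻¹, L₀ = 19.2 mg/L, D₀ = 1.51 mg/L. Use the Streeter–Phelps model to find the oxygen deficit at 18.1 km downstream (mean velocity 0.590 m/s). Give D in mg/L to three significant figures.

D ≈ 2.53 mg/L

Travel time t = x/v = 18.1 km / (0.590 m/s) = 18100 m / 0.590 m/s = 30680 s = 0.3551 d.
k_1 L₀/(k_r−k_1) = 0.321×19.2/(1.42−0.321) = 6.163/1.099 = 5.608 mg/L.
e^(−k_1 t) = e^(−0.321×0.3551) = 0.8923; e^(−k_r t) = e^(−1.42×0.3551) = 0.6040.
D = 5.608 × (0.8923 − 0.6040) + 1.51 × 0.6040 = 1.617 + 0.9120 = 2.529 mg/L.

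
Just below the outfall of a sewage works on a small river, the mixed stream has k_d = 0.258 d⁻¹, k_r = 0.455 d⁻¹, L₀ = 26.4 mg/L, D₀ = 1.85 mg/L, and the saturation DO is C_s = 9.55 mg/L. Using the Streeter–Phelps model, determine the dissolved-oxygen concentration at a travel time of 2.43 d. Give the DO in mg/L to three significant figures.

k_d L₀/(k_r−k_d) = 0.258×26.4/(0.455−0.258) = 6.811/0.1970 = 34.57 mg/L.
e^(−k_d t) = e^(−0.258×2.430) = 0.5342; e^(−k_r t) = e^(−0.455×2.430) = 0.3310.
D = 34.57 × (0.5342 − 0.3310) + 1.85 × 0.3310 = 7.027 + 0.6123 = 7.639 mg/L.
DO = C_s − D = 9.55 − 7.639 = 1.911 mg/L.

DO ≈ 1.91 mg/L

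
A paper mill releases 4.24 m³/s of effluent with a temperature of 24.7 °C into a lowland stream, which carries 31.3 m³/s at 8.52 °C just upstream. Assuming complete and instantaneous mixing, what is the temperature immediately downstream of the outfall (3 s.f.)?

10.5 °C

Flow-weighted mixing: C = (Q_r C_r + Q_w C_w)/(Q_r + Q_w)
= (31.3×8.52 + 4.24×24.7)/(31.3 + 4.24) = 371.4/35.54 = 10.45 °C.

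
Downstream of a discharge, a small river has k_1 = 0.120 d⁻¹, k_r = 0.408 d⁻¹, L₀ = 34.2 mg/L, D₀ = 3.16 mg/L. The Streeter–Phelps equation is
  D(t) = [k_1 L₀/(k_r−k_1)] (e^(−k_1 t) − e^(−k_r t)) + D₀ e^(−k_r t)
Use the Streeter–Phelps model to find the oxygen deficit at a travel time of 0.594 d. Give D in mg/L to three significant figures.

D ≈ 4.57 mg/L

k_1 L₀/(k_r−k_1) = 0.120×34.2/(0.408−0.120) = 4.104/0.2880 = 14.25 mg/L.
e^(−k_1 t) = e^(−0.120×0.5940) = 0.9312; e^(−k_r t) = e^(−0.408×0.5940) = 0.7848.
D = 14.25 × (0.9312 − 0.7848) + 3.16 × 0.7848 = 2.087 + 2.480 = 4.566 mg/L.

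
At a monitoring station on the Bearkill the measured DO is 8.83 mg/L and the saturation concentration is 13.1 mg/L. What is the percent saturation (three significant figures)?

% saturation = C/C_s × 100 = 8.83/13.1 × 100 = 67.4 %.

67.4 % saturation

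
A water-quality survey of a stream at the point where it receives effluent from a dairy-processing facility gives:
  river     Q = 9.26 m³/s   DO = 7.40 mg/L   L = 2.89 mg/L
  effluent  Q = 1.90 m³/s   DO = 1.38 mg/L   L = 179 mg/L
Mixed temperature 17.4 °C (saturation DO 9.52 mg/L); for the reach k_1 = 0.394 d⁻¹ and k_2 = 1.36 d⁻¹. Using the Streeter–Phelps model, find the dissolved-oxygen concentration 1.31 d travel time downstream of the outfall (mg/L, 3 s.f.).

Mixed DO = (9.26×7.40 + 1.90×1.38)/(9.26+1.90) = 71.15/11.16 = 6.375 mg/L.
Mixed L₀ = (9.26×2.89 + 1.90×179)/(11.16) = 366.9/11.16 = 32.87 mg/L.
Initial deficit D₀ = C_s − DO₀ = 9.52 − 6.375 = 3.145 mg/L.
D(1.31) = [0.394×32.87/(1.36−0.394)](e^(−0.394×1.31) − e^(−1.36×1.31)) + 3.145 e^(−1.36×1.31)
= 13.41 × (0.5968 − 0.1684) + 3.145 × 0.1684 = 6.274 mg/L.
DO = 9.52 − 6.274 = 3.246 mg/L.

DO ≈ 3.25 mg/L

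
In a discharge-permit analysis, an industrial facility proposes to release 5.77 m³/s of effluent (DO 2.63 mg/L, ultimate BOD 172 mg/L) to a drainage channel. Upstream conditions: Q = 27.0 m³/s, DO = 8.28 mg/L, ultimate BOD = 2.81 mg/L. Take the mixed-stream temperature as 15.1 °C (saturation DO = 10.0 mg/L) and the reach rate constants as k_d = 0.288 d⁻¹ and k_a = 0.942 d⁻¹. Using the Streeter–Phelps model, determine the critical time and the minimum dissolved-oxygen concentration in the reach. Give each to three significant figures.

t_c ≈ 1.49 d; minimum DO ≈ 3.51 mg/L

Mixed DO = (27.0×8.28 + 5.77×2.63)/(27.0+5.77) = 238.7/32.77 = 7.285 mg/L.
Mixed L₀ = (27.0×2.81 + 5.77×172)/(32.77) = 1068/32.77 = 32.60 mg/L.
Initial deficit D₀ = C_s − DO₀ = 10.0 − 7.285 = 2.715 mg/L.
t_c = (1/0.6540) ln[(0.942/0.288)(1 − 2.715×0.6540/(0.288×32.60))] = 1.529 × ln(2.652) = 1.491 d.
D_c = (0.288/0.942) × 32.60 × e^(−0.288×1.491) = 0.3057 × 32.60 × 0.6508 = 6.487 mg/L.
Minimum DO = 10.0 − 6.487 = 3.513 mg/L.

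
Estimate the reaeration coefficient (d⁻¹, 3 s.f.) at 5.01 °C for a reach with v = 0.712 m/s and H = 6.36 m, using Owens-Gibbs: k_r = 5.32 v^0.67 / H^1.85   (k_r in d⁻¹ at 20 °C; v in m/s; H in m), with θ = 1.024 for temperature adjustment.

k_r(20) = 5.32 × 0.712^0.67 / 6.36^1.85 = 5.32 × 0.7965 / 30.65 = 0.1383 d⁻¹.
k_r(5.01) = 0.1383 × 1.024^(5.01−20) = 0.1383 × 0.7008 = 0.09689 d⁻¹.

k_r ≈ 0.0969 d⁻¹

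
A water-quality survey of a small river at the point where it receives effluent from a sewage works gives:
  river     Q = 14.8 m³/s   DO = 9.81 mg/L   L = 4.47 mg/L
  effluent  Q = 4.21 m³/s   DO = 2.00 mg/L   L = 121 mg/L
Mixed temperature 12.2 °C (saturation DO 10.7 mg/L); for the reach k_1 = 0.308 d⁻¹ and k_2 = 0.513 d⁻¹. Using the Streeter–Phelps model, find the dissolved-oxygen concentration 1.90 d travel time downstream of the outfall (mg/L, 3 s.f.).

Mixed DO = (14.8×9.81 + 4.21×2.00)/(14.8+4.21) = 153.6/19.01 = 8.080 mg/L.
Mixed L₀ = (14.8×4.47 + 4.21×121)/(19.01) = 575.6/19.01 = 30.28 mg/L.
Initial deficit D₀ = C_s − DO₀ = 10.7 − 8.080 = 2.620 mg/L.
D(1.90) = [0.308×30.28/(0.513−0.308)](e^(−0.308×1.90) − e^(−0.513×1.90)) + 2.620 e^(−0.513×1.90)
= 45.49 × (0.5570 − 0.3773) + 2.620 × 0.3773 = 9.162 mg/L.
DO = 10.7 − 9.162 = 1.538 mg/L.

DO ≈ 1.54 mg/L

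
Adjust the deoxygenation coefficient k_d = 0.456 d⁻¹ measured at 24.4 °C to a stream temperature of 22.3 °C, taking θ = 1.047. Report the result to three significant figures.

k_d(T₂) = k_d(T₁) · θ^(T₂−T₁) = 0.456 × 1.047^(22.3−24.4)
= 0.456 × 1.047^-2.10 = 0.456 × 0.9081 = 0.4141 d⁻¹.

k_d ≈ 0.414 d⁻¹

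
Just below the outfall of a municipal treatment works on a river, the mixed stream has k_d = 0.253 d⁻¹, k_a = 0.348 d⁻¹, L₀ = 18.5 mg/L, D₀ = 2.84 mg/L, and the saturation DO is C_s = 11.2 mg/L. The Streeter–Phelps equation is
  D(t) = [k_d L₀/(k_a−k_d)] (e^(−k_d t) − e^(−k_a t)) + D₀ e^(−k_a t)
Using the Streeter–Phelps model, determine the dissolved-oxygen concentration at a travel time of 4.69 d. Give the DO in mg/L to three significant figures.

DO ≈ 5.24 mg/L

k_d L₀/(k_a−k_d) = 0.253×18.5/(0.348−0.253) = 4.681/0.09500 = 49.27 mg/L.
e^(−k_d t) = e^(−0.253×4.690) = 0.3053; e^(−k_a t) = e^(−0.348×4.690) = 0.1955.
D = 49.27 × (0.3053 − 0.1955) + 2.84 × 0.1955 = 5.407 + 0.5553 = 5.963 mg/L.
DO = C_s − D = 11.2 − 5.963 = 5.237 mg/L.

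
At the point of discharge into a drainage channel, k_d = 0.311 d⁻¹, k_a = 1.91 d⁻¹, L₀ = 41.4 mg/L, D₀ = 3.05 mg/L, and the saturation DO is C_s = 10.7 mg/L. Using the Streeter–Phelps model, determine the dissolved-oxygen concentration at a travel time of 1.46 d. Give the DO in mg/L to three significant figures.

DO ≈ 5.89 mg/L

k_d L₀/(k_a−k_d) = 0.311×41.4/(1.91−0.311) = 12.88/1.599 = 8.052 mg/L.
e^(−k_d t) = e^(−0.311×1.460) = 0.6350; e^(−k_a t) = e^(−1.91×1.460) = 0.06151.
D = 8.052 × (0.6350 − 0.06151) + 3.05 × 0.06151 = 4.618 + 0.1876 = 4.806 mg/L.
DO = C_s − D = 10.7 − 4.806 = 5.894 mg/L.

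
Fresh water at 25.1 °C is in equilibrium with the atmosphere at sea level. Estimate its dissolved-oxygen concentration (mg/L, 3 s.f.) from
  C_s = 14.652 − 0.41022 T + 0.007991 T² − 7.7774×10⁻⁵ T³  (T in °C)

C_s = 14.652 − 0.41022×25.1 + 0.007991×25.1² − 7.7774×10⁻⁵×25.1³ = 8.160 mg/L.

C_s ≈ 8.16 mg/L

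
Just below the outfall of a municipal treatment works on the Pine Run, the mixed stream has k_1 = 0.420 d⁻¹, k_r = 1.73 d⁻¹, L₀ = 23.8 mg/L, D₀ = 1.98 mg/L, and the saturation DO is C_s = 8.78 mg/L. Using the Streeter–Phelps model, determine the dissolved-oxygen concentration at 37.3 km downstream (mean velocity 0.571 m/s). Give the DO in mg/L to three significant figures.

DO ≈ 4.75 mg/L

Travel time t = x/v = 37.3 km / (0.571 m/s) = 37300 m / 0.571 m/s = 65320 s = 0.7561 d.
k_1 L₀/(k_r−k_1) = 0.420×23.8/(1.73−0.420) = 9.996/1.310 = 7.631 mg/L.
e^(−k_1 t) = e^(−0.420×0.7561) = 0.7279; e^(−k_r t) = e^(−1.73×0.7561) = 0.2704.
D = 7.631 × (0.7279 − 0.2704) + 1.98 × 0.2704 = 3.492 + 0.5353 = 4.027 mg/L.
DO = C_s − D = 8.78 − 4.027 = 4.753 mg/L.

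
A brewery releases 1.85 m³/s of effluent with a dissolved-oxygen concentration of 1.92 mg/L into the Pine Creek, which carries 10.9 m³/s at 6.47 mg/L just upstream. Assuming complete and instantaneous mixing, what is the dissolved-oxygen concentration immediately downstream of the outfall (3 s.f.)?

Flow-weighted mixing: C = (Q_r C_r + Q_w C_w)/(Q_r + Q_w)
= (10.9×6.47 + 1.85×1.92)/(10.9 + 1.85) = 74.08/12.75 = 5.810 mg/L.

5.81 mg/L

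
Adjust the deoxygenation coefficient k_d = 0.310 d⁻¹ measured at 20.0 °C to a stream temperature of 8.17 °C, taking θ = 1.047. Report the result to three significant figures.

k_d(T₂) = k_d(T₁) · θ^(T₂−T₁) = 0.310 × 1.047^(8.17−20.0)
= 0.310 × 1.047^-11.8 = 0.310 × 0.5808 = 0.1800 d⁻¹.

k_d ≈ 0.180 d⁻¹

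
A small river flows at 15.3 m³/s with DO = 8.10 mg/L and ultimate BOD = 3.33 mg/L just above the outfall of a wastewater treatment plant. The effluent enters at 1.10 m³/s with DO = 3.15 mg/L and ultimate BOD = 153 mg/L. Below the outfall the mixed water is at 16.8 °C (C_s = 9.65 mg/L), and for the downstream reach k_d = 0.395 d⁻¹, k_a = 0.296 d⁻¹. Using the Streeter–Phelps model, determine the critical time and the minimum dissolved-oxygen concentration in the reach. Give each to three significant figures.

Mixed DO = (15.3×8.10 + 1.10×3.15)/(15.3+1.10) = 127.4/16.40 = 7.768 mg/L.
Mixed L₀ = (15.3×3.33 + 1.10×153)/(16.40) = 219.2/16.40 = 13.37 mg/L.
Initial deficit D₀ = C_s − DO₀ = 9.65 − 7.768 = 1.882 mg/L.
t_c = (1/-0.09900) ln[(0.296/0.395)(1 − 1.882×-0.09900/(0.395×13.37))] = -10.10 × ln(0.7758) = 2.564 d.
D_c = (0.395/0.296) × 13.37 × e^(−0.395×2.564) = 1.334 × 13.37 × 0.3632 = 6.479 mg/L.
Minimum DO = 9.65 − 6.479 = 3.171 mg/L.

t_c ≈ 2.56 d; minimum DO ≈ 3.17 mg/L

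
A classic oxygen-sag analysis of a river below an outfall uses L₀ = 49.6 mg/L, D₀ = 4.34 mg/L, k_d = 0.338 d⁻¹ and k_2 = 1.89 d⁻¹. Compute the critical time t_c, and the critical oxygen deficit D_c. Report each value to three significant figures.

With k_2/k_d = 5.592 and 1 − D₀(k_2−k_d)/(k_d L₀) = 0.5982,
t_c = ln(5.592 × 0.5982) / (1.89 − 0.338) = ln(3.345) / 1.552 = 1.207/1.552 = 0.7780 d.
D_c = (k_d/k_2) L₀ e^(−k_d t_c) = (0.338/1.89) × 49.6 × e^(−0.338×0.7780) = 0.1788 × 49.6 × 0.7688 = 6.819 mg/L.

t_c ≈ 0.778 d; D_c ≈ 6.82 mg/L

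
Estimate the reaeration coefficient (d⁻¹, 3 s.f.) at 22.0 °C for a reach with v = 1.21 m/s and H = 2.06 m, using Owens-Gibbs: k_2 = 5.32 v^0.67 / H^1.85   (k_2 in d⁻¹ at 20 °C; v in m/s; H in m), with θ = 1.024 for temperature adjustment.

k_2 ≈ 1.66 d⁻¹

k_2(20) = 5.32 × 1.21^0.67 / 2.06^1.85 = 5.32 × 1.136 / 3.808 = 1.588 d⁻¹.
k_2(22.0) = 1.588 × 1.024^(22.0−20) = 1.588 × 1.049 = 1.665 d⁻¹.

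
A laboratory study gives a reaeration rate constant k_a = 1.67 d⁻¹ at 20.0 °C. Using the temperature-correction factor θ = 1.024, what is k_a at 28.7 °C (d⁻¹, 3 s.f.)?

k_a(T₂) = k_a(T₁) · θ^(T₂−T₁) = 1.67 × 1.024^(28.7−20.0)
= 1.67 × 1.024^8.70 = 1.67 × 1.229 = 2.053 d⁻¹.

k_a ≈ 2.05 d⁻¹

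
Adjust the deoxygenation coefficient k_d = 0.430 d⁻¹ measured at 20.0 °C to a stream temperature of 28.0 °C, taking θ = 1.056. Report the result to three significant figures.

k_d ≈ 0.665 d⁻¹

k_d(T₂) = k_d(T₁) · θ^(T₂−T₁) = 0.430 × 1.056^(28.0−20.0)
= 0.430 × 1.056^8.00 = 0.430 × 1.546 = 0.6649 d⁻¹.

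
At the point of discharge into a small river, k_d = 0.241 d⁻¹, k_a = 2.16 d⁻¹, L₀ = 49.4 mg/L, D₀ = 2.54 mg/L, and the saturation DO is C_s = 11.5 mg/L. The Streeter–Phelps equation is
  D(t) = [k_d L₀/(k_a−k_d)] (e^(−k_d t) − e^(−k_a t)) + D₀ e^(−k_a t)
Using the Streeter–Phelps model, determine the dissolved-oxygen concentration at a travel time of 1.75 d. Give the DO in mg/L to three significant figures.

k_d L₀/(k_a−k_d) = 0.241×49.4/(2.16−0.241) = 11.91/1.919 = 6.204 mg/L.
e^(−k_d t) = e^(−0.241×1.750) = 0.6559; e^(−k_a t) = e^(−2.16×1.750) = 0.02282.
D = 6.204 × (0.6559 − 0.02282) + 2.54 × 0.02282 = 3.928 + 0.05797 = 3.986 mg/L.
DO = C_s − D = 11.5 − 3.986 = 7.514 mg/L.

DO ≈ 7.51 mg/L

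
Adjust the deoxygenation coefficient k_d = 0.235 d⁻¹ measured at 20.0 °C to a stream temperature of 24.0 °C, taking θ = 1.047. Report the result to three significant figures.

k_d(T₂) = k_d(T₁) · θ^(T₂−T₁) = 0.235 × 1.047^(24.0−20.0)
= 0.235 × 1.047^4.00 = 0.235 × 1.202 = 0.2824 d⁻¹.

k_d ≈ 0.282 d⁻¹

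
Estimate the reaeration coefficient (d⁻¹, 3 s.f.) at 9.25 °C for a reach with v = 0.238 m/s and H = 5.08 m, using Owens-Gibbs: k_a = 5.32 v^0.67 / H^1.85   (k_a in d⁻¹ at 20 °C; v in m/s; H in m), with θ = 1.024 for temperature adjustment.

k_a ≈ 0.0779 d⁻¹

k_a(20) = 5.32 × 0.238^0.67 / 5.08^1.85 = 5.32 × 0.3822 / 20.22 = 0.1005 d⁻¹.
k_a(9.25) = 0.1005 × 1.024^(9.25−20) = 0.1005 × 0.7750 = 0.07792 d⁻¹.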